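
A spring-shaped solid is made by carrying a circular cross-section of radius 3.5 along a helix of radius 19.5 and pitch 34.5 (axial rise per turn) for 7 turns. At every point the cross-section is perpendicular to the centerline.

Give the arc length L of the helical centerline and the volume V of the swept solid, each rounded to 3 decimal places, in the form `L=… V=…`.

L=891.007 V=34289.979

2πR = 2π·19.5 = 122.522113
per-turn = √(122.522113² + 34.5²) = √(15011.6683 + 1190.25) = √16201.9183 = 127.286756
L = 7 × 127.286756 = 891.007293
V = π·3.5² × L = 38.484510 × 891.007293 = 34289.979088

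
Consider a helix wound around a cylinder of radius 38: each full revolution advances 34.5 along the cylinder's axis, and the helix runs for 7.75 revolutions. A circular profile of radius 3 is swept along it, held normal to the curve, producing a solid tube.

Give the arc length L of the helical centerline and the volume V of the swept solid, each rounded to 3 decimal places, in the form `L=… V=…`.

2πR = 2π·38 = 238.761042
per-turn = √(238.761042² + 34.5²) = √(57006.8350 + 1190.25) = √58197.0850 = 241.240720
L = 7.75 × 241.240720 = 1869.615581
V = π·3² × L = 28.274334 × 1869.615581 = 52862.135156

L=1869.616 V=52862.135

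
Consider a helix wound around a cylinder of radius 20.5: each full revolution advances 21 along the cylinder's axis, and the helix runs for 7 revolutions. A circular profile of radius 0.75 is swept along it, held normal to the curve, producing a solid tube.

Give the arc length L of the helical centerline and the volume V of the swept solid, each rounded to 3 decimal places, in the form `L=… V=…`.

L=913.542 V=1614.361

2πR = 2π·20.5 = 128.805299
per-turn = √(128.805299² + 21²) = √(16590.8050 + 441) = √17031.8050 = 130.505958
L = 7 × 130.505958 = 913.541704
V = π·0.75² × L = 1.767146 × 913.541704 = 1614.361447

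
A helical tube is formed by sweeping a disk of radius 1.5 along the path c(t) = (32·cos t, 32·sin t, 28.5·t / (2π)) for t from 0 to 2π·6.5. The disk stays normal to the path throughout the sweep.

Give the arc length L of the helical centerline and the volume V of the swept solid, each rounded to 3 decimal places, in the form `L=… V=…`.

L=1319.967 V=9330.294

2πR = 2π·32 = 201.061930
per-turn = √(201.061930² + 28.5²) = √(40425.8996 + 812.25) = √41238.1496 = 203.071784
L = 6.5 × 203.071784 = 1319.966599
V = π·1.5² × L = 7.068583 × 1319.966599 = 9330.294081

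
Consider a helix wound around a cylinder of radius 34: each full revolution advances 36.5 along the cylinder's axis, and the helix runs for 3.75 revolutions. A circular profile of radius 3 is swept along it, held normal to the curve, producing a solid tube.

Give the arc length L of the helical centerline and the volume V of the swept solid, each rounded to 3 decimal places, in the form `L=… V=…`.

2πR = 2π·34 = 213.628300
per-turn = √(213.628300² + 36.5²) = √(45637.0508 + 1332.25) = √46969.3008 = 216.724020
L = 3.75 × 216.724020 = 812.715074
V = π·3² × L = 28.274334 × 812.715074 = 22978.977359

L=812.715 V=22978.977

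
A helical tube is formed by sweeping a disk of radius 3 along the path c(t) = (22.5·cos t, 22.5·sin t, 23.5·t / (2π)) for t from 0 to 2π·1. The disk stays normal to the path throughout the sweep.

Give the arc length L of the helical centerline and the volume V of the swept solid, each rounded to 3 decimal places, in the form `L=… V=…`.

2πR = 2π·22.5 = 141.371669
per-turn = √(141.371669² + 23.5²) = √(19985.9489 + 552.25) = √20538.1989 = 143.311545
L = 1 × 143.311545 = 143.311545
V = π·3² × L = 28.274334 × 143.311545 = 4052.038471

L=143.312 V=4052.038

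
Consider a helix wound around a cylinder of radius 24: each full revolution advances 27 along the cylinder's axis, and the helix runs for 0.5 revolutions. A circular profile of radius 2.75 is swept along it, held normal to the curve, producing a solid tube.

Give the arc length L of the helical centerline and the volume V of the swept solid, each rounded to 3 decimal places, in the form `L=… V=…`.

2πR = 2π·24 = 150.796447
per-turn = √(150.796447² + 27²) = √(22739.5685 + 729) = √23468.5685 = 153.194545
L = 0.5 × 153.194545 = 76.597272
V = π·2.75² × L = 23.758294 × 76.597272 = 1819.820551

L=76.597 V=1819.821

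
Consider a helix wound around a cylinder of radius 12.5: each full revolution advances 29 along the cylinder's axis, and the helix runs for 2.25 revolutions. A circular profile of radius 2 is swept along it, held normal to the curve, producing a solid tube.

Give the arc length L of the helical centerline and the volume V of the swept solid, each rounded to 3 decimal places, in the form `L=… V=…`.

2πR = 2π·12.5 = 78.539816
per-turn = √(78.539816² + 29²) = √(6168.5028 + 841) = √7009.5028 = 83.722773
L = 2.25 × 83.722773 = 188.376240
V = π·2² × L = 12.566371 × 188.376240 = 2367.205643

L=188.376 V=2367.206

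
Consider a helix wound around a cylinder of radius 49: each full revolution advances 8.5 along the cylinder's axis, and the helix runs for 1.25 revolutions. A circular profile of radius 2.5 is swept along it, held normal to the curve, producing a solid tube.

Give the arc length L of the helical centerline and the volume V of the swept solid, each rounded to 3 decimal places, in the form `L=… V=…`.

L=384.992 V=7559.295

2πR = 2π·49 = 307.876080
per-turn = √(307.876080² + 8.5²) = √(94787.6807 + 72.25) = √94859.9307 = 307.993394
L = 1.25 × 307.993394 = 384.991742
V = π·2.5² × L = 19.634954 × 384.991742 = 7559.295184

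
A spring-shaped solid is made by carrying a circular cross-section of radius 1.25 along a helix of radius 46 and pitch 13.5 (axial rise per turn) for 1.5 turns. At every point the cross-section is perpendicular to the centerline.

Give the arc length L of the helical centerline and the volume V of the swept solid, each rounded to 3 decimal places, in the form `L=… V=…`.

L=434.012 V=2130.454

2πR = 2π·46 = 289.026524
per-turn = √(289.026524² + 13.5²) = √(83536.3317 + 182.25) = √83718.5817 = 289.341635
L = 1.5 × 289.341635 = 434.012452
V = π·1.25² × L = 4.908739 × 434.012452 = 2130.453643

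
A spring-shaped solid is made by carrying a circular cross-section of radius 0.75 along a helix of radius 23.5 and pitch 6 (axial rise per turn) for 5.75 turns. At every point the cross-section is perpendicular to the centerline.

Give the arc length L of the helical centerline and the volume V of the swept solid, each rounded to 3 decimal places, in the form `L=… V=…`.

2πR = 2π·23.5 = 147.654855
per-turn = √(147.654855² + 6²) = √(21801.9561 + 36) = √21837.9561 = 147.776710
L = 5.75 × 147.776710 = 849.716085
V = π·0.75² × L = 1.767146 × 849.716085 = 1501.572267

L=849.716 V=1501.572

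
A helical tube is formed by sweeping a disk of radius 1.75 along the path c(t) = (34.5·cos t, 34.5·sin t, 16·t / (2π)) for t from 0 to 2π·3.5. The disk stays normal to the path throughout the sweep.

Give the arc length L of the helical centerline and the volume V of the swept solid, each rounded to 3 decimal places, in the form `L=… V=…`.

2πR = 2π·34.5 = 216.769893
per-turn = √(216.769893² + 16²) = √(46989.1866 + 256) = √47245.1866 = 217.359579
L = 3.5 × 217.359579 = 760.758526
V = π·1.75² × L = 9.621128 × 760.758526 = 7319.354779

L=760.759 V=7319.355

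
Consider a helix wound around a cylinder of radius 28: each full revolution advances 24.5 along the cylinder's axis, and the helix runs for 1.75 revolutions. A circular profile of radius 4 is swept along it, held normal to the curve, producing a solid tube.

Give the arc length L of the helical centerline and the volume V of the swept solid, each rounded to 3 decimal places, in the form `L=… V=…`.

L=310.847 V=15624.882

2πR = 2π·28 = 175.929189
per-turn = √(175.929189² + 24.5²) = √(30951.0794 + 600.25) = √31551.3294 = 177.626939
L = 1.75 × 177.626939 = 310.847143
V = π·4² × L = 50.265482 × 310.847143 = 15624.881612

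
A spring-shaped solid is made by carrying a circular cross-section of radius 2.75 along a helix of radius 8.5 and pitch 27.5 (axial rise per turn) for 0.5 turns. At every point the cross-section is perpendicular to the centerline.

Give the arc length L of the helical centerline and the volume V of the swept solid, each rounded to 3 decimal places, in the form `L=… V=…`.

2πR = 2π·8.5 = 53.407075
per-turn = √(53.407075² + 27.5²) = √(2852.3157 + 756.25) = √3608.5657 = 60.071338
L = 0.5 × 60.071338 = 30.035669
V = π·2.75² × L = 23.758294 × 30.035669 = 713.596270

L=30.036 V=713.596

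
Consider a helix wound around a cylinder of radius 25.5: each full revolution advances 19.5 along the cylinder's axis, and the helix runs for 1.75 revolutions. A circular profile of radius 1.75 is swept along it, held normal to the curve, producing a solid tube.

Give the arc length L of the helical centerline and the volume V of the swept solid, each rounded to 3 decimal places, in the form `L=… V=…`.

2πR = 2π·25.5 = 160.221225
per-turn = √(160.221225² + 19.5²) = √(25670.8410 + 380.25) = √26051.0910 = 161.403504
L = 1.75 × 161.403504 = 282.456132
V = π·1.75² × L = 9.621128 × 282.456132 = 2717.546457

L=282.456 V=2717.546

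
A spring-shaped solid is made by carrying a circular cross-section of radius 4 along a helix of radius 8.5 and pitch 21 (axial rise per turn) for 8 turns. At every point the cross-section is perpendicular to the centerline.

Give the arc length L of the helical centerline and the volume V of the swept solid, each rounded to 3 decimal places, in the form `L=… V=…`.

2πR = 2π·8.5 = 53.407075
per-turn = √(53.407075² + 21²) = √(2852.3157 + 441) = √3293.3157 = 57.387417
L = 8 × 57.387417 = 459.099339
V = π·4² × L = 50.265482 × 459.099339 = 23076.849767

L=459.099 V=23076.850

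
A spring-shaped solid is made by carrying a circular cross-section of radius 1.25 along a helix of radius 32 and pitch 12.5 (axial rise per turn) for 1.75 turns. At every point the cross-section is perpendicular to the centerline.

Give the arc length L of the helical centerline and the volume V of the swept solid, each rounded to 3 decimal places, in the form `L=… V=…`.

L=352.538 V=1730.515

2πR = 2π·32 = 201.061930
per-turn = √(201.061930² + 12.5²) = √(40425.8996 + 156.25) = √40582.1496 = 201.450117
L = 1.75 × 201.450117 = 352.537705
V = π·1.25² × L = 4.908739 × 352.537705 = 1730.515411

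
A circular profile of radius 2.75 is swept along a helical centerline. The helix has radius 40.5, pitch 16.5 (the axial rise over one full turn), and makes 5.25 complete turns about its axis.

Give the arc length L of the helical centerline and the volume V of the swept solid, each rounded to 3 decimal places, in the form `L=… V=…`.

2πR = 2π·40.5 = 254.469005
per-turn = √(254.469005² + 16.5²) = √(64754.4745 + 272.25) = √65026.7245 = 255.003381
L = 5.25 × 255.003381 = 1338.767752
V = π·2.75² × L = 23.758294 × 1338.767752 = 31806.838439

L=1338.768 V=31806.838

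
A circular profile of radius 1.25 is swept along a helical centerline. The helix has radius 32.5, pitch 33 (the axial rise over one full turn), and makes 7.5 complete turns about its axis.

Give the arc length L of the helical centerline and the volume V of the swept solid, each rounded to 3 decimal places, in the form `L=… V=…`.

L=1551.396 V=7615.397

2πR = 2π·32.5 = 204.203522
per-turn = √(204.203522² + 33²) = √(41699.0786 + 1089) = √42788.0786 = 206.852795
L = 7.5 × 206.852795 = 1551.395959
V = π·1.25² × L = 4.908739 × 1551.395959 = 7615.397105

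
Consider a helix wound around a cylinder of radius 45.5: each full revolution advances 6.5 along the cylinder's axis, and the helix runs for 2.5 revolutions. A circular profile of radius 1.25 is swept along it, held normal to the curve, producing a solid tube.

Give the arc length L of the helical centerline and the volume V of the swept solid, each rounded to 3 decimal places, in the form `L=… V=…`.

L=714.897 V=3509.243

2πR = 2π·45.5 = 285.884931
per-turn = √(285.884931² + 6.5²) = √(81730.1940 + 42.25) = √81772.4440 = 285.958815
L = 2.5 × 285.958815 = 714.897038
V = π·1.25² × L = 4.908739 × 714.897038 = 3509.242630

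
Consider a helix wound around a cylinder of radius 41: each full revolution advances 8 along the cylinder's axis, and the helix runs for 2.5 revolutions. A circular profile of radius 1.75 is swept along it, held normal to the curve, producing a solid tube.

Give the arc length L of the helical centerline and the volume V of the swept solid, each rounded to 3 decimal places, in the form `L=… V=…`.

L=644.337 V=6199.248

2πR = 2π·41 = 257.610598
per-turn = √(257.610598² + 8²) = √(66363.2200 + 64) = √66427.2200 = 257.734786
L = 2.5 × 257.734786 = 644.336965
V = π·1.75² × L = 9.621128 × 644.336965 = 6199.248098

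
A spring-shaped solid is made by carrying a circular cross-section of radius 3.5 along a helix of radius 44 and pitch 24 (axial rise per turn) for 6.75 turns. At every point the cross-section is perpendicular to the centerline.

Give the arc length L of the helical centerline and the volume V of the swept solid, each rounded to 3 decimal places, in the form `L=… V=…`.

L=1873.125 V=72086.282

2πR = 2π·44 = 276.460154
per-turn = √(276.460154² + 24²) = √(76430.2165 + 576) = √77006.2165 = 277.499940
L = 6.75 × 277.499940 = 1873.124592
V = π·3.5² × L = 38.484510 × 1873.124592 = 72086.282118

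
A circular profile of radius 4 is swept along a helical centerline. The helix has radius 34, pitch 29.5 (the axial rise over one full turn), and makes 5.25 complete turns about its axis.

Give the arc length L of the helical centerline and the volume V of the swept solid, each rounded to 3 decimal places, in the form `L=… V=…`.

2πR = 2π·34 = 213.628300
per-turn = √(213.628300² + 29.5²) = √(45637.0508 + 870.25) = √46507.3008 = 215.655514
L = 5.25 × 215.655514 = 1132.191449
V = π·4² × L = 50.265482 × 1132.191449 = 56910.149413

L=1132.191 V=56910.149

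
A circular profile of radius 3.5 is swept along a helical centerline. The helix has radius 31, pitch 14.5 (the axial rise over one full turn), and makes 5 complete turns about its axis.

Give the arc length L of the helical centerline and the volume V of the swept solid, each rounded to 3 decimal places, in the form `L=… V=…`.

2πR = 2π·31 = 194.778745
per-turn = √(194.778745² + 14.5²) = √(37938.7593 + 210.25) = √38149.0093 = 195.317714
L = 5 × 195.317714 = 976.588569
V = π·3.5² × L = 38.484510 × 976.588569 = 37583.532553

L=976.589 V=37583.533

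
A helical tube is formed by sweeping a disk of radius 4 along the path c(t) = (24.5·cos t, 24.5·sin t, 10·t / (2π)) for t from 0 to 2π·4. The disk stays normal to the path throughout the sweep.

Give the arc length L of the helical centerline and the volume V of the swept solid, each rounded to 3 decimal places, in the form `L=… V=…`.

2πR = 2π·24.5 = 153.938040
per-turn = √(153.938040² + 10²) = √(23696.9202 + 100) = √23796.9202 = 154.262504
L = 4 × 154.262504 = 617.050016
V = π·4² × L = 50.265482 × 617.050016 = 31016.316772

L=617.050 V=31016.317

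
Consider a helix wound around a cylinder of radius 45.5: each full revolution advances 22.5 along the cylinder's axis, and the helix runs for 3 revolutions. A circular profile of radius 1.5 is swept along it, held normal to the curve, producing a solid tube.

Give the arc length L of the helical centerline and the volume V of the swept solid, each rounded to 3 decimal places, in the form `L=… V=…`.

L=860.307 V=6081.151

2πR = 2π·45.5 = 285.884931
per-turn = √(285.884931² + 22.5²) = √(81730.1940 + 506.25) = √82236.4440 = 286.768973
L = 3 × 286.768973 = 860.306920
V = π·1.5² × L = 7.068583 × 860.306920 = 6081.151274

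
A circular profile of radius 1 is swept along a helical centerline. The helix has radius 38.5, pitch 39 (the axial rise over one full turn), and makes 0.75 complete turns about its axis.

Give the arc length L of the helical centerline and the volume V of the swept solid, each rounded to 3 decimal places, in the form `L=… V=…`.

L=183.770 V=577.330

2πR = 2π·38.5 = 241.902634
per-turn = √(241.902634² + 39²) = √(58516.8845 + 1521) = √60037.8845 = 245.026293
L = 0.75 × 245.026293 = 183.769720
V = π·1² × L = 3.141593 × 183.769720 = 577.329603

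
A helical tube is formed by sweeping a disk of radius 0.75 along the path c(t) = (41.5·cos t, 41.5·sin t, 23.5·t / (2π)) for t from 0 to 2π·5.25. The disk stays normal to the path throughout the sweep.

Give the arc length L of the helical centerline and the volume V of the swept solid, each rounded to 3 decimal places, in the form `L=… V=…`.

L=1374.497 V=2428.937

2πR = 2π·41.5 = 260.752190
per-turn = √(260.752190² + 23.5²) = √(67991.7047 + 552.25) = √68543.9547 = 261.809004
L = 5.25 × 261.809004 = 1374.497272
V = π·0.75² × L = 1.767146 × 1374.497272 = 2428.937175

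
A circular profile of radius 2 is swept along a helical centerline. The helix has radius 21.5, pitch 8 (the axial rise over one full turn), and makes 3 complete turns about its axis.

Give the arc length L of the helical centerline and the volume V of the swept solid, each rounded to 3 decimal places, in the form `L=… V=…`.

L=405.975 V=5101.638

2πR = 2π·21.5 = 135.088484
per-turn = √(135.088484² + 8²) = √(18248.8985 + 64) = √18312.8985 = 135.325159
L = 3 × 135.325159 = 405.975476
V = π·2² × L = 12.566371 × 405.975476 = 5101.638288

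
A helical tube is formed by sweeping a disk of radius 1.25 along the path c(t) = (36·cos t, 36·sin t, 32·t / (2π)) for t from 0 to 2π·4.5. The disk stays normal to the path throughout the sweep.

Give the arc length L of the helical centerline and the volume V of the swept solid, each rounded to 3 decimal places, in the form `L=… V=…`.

2πR = 2π·36 = 226.194671
per-turn = √(226.194671² + 32²) = √(51164.0292 + 1024) = √52188.0292 = 228.446994
L = 4.5 × 228.446994 = 1028.011474
V = π·1.25² × L = 4.908739 × 1028.011474 = 5046.239525

L=1028.011 V=5046.240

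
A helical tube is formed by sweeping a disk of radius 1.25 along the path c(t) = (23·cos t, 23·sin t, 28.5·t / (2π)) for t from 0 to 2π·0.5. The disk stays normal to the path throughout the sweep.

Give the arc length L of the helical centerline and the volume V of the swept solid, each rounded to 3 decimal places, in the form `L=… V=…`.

2πR = 2π·23 = 144.513262
per-turn = √(144.513262² + 28.5²) = √(20884.0829 + 812.25) = √21696.3329 = 147.296751
L = 0.5 × 147.296751 = 73.648376
V = π·1.25² × L = 4.908739 × 73.648376 = 361.520618

L=73.648 V=361.521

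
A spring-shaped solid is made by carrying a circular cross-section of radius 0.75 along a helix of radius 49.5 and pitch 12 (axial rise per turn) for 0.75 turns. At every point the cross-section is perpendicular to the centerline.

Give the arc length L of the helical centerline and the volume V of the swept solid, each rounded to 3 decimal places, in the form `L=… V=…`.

L=233.437 V=412.517

2πR = 2π·49.5 = 311.017673
per-turn = √(311.017673² + 12²) = √(96731.9927 + 144) = √96875.9927 = 311.249085
L = 0.75 × 311.249085 = 233.436814
V = π·0.75² × L = 1.767146 × 233.436814 = 412.516900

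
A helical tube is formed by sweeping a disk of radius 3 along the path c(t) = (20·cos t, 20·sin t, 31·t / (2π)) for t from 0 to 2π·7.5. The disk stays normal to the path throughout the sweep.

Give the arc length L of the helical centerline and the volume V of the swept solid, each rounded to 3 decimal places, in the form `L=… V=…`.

2πR = 2π·20 = 125.663706
per-turn = √(125.663706² + 31²) = √(15791.3670 + 961) = √16752.3670 = 129.430935
L = 7.5 × 129.430935 = 970.732016
V = π·3² × L = 28.274334 × 970.732016 = 27446.801119

L=970.732 V=27446.801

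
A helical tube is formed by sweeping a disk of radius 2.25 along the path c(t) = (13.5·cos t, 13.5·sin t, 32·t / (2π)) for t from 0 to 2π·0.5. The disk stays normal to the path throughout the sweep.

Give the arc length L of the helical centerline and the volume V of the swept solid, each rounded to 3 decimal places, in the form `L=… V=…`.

L=45.329 V=720.930

2πR = 2π·13.5 = 84.823002
per-turn = √(84.823002² + 32²) = √(7194.9416 + 1024) = √8218.9416 = 90.658379
L = 0.5 × 90.658379 = 45.329189
V = π·2.25² × L = 15.904313 × 45.329189 = 720.929606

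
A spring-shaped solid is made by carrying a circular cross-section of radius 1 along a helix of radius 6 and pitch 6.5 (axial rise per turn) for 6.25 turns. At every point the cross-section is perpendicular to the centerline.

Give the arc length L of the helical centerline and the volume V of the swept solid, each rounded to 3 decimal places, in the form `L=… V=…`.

L=239.096 V=751.142

2πR = 2π·6 = 37.699112
per-turn = √(37.699112² + 6.5²) = √(1421.2230 + 42.25) = √1463.4730 = 38.255366
L = 6.25 × 38.255366 = 239.096038
V = π·1² × L = 3.141593 × 239.096038 = 751.142356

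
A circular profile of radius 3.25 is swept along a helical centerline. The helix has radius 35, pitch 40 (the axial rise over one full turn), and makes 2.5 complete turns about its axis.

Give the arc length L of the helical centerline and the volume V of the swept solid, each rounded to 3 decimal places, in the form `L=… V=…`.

2πR = 2π·35 = 219.911486
per-turn = √(219.911486² + 40²) = √(48361.0616 + 1600) = √49961.0616 = 223.519712
L = 2.5 × 223.519712 = 558.799280
V = π·3.25² × L = 33.183072 × 558.799280 = 18542.676951

L=558.799 V=18542.677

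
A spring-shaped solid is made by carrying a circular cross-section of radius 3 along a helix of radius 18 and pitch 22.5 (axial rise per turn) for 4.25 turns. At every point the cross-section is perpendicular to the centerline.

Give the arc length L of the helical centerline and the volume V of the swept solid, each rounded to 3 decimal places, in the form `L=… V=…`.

2πR = 2π·18 = 113.097336
per-turn = √(113.097336² + 22.5²) = √(12791.0073 + 506.25) = √13297.2573 = 115.313734
L = 4.25 × 115.313734 = 490.083371
V = π·3² × L = 28.274334 × 490.083371 = 13856.780848

L=490.083 V=13856.781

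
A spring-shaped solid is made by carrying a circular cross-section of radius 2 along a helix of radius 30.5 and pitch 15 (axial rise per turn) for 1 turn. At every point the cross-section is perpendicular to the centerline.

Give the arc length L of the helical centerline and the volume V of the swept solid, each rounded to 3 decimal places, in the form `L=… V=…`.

2πR = 2π·30.5 = 191.637152
per-turn = √(191.637152² + 15²) = √(36724.7980 + 225) = √36949.7980 = 192.223302
L = 1 × 192.223302 = 192.223302
V = π·2² × L = 12.566371 × 192.223302 = 2415.549258

L=192.223 V=2415.549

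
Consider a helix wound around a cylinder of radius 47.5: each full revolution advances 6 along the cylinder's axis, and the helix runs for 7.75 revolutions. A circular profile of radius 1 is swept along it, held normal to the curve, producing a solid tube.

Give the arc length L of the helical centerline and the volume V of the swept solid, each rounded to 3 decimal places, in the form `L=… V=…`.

2πR = 2π·47.5 = 298.451302
per-turn = √(298.451302² + 6²) = √(89073.1797 + 36) = √89109.1797 = 298.511607
L = 7.75 × 298.511607 = 2313.464957
V = π·1² × L = 3.141593 × 2313.464957 = 7267.964513

L=2313.465 V=7267.965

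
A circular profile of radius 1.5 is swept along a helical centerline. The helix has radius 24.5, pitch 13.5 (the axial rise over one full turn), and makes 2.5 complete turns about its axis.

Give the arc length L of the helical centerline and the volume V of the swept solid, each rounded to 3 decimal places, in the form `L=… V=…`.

2πR = 2π·24.5 = 153.938040
per-turn = √(153.938040² + 13.5²) = √(23696.9202 + 182.25) = √23879.1702 = 154.528865
L = 2.5 × 154.528865 = 386.322163
V = π·1.5² × L = 7.068583 × 386.322163 = 2730.750455

L=386.322 V=2730.750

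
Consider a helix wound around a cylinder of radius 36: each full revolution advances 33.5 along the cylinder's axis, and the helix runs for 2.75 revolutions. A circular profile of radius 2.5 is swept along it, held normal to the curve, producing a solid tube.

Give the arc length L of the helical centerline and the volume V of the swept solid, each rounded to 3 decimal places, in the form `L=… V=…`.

L=628.820 V=12346.858

2πR = 2π·36 = 226.194671
per-turn = √(226.194671² + 33.5²) = √(51164.0292 + 1122.25) = √52286.2792 = 228.661932
L = 2.75 × 228.661932 = 628.820313
V = π·2.5² × L = 19.634954 × 628.820313 = 12346.857982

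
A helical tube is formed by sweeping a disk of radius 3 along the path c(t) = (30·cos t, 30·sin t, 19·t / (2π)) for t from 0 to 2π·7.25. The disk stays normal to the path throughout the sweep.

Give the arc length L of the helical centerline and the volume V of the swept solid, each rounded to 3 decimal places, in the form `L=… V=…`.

2πR = 2π·30 = 188.495559
per-turn = √(188.495559² + 19²) = √(35530.5758 + 361) = √35891.5758 = 189.450721
L = 7.25 × 189.450721 = 1373.517730
V = π·3² × L = 28.274334 × 1373.517730 = 38835.298898

L=1373.518 V=38835.299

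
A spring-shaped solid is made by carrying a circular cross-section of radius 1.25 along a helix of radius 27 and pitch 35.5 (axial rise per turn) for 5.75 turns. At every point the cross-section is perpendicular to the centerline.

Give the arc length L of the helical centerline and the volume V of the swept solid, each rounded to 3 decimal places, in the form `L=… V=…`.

L=996.593 V=4892.016

2πR = 2π·27 = 169.646003
per-turn = √(169.646003² + 35.5²) = √(28779.7664 + 1260.25) = √30040.0164 = 173.320560
L = 5.75 × 173.320560 = 996.593219
V = π·1.25² × L = 4.908739 × 996.593219 = 4892.015522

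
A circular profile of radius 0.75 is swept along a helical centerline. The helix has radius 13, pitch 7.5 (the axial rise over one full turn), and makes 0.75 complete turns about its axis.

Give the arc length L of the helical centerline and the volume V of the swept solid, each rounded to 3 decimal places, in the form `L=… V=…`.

L=61.519 V=108.713

2πR = 2π·13 = 81.681409
per-turn = √(81.681409² + 7.5²) = √(6671.8526 + 56.25) = √6728.1026 = 82.025012
L = 0.75 × 82.025012 = 61.518759
V = π·0.75² × L = 1.767146 × 61.518759 = 108.712621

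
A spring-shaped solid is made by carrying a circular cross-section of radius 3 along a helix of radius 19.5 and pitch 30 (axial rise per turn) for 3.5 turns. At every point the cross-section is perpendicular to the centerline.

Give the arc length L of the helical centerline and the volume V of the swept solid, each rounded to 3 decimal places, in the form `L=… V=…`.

2πR = 2π·19.5 = 122.522113
per-turn = √(122.522113² + 30²) = √(15011.6683 + 900) = √15911.6683 = 126.141461
L = 3.5 × 126.141461 = 441.495115
V = π·3² × L = 28.274334 × 441.495115 = 12482.980290

L=441.495 V=12482.980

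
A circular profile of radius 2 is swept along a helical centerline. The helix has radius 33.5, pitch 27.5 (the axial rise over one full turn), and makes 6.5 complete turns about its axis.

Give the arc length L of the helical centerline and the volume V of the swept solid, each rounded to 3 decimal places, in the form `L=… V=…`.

L=1379.791 V=17338.965

2πR = 2π·33.5 = 210.486708
per-turn = √(210.486708² + 27.5²) = √(44304.6542 + 756.25) = √45060.9042 = 212.275538
L = 6.5 × 212.275538 = 1379.790999
V = π·2² × L = 12.566371 × 1379.790999 = 17338.965062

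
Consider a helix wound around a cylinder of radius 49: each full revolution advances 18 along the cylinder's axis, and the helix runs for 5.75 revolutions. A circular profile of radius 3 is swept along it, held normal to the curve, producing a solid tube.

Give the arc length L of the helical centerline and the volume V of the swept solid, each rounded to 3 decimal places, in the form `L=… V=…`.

L=1773.310 V=50139.172

2πR = 2π·49 = 307.876080
per-turn = √(307.876080² + 18²) = √(94787.6807 + 324) = √95111.6807 = 308.401817
L = 5.75 × 308.401817 = 1773.310447
V = π·3² × L = 28.274334 × 1773.310447 = 50139.171661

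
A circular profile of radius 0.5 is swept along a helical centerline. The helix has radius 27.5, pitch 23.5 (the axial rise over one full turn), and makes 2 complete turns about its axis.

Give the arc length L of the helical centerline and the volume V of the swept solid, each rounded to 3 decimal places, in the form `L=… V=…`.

2πR = 2π·27.5 = 172.787596
per-turn = √(172.787596² + 23.5²) = √(29855.5533 + 552.25) = √30407.8033 = 174.378334
L = 2 × 174.378334 = 348.756668
V = π·0.5² × L = 0.785398 × 348.756668 = 273.912846

L=348.757 V=273.913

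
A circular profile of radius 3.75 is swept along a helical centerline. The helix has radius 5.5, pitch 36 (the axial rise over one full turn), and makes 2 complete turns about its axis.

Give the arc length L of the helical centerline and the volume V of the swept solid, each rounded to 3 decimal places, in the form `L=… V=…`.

2πR = 2π·5.5 = 34.557519
per-turn = √(34.557519² + 36²) = √(1194.2221 + 1296) = √2490.2221 = 49.902126
L = 2 × 49.902126 = 99.804251
V = π·3.75² × L = 44.178647 × 99.804251 = 4409.216746

L=99.804 V=4409.217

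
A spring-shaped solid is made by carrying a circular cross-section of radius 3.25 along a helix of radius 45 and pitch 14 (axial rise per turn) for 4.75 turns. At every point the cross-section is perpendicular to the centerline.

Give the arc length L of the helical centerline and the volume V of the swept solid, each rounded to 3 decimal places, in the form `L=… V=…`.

L=1344.676 V=44620.488

2πR = 2π·45 = 282.743339
per-turn = √(282.743339² + 14²) = √(79943.7956 + 196) = √80139.7956 = 283.089731
L = 4.75 × 283.089731 = 1344.676221
V = π·3.25² × L = 33.183072 × 1344.676221 = 44620.488401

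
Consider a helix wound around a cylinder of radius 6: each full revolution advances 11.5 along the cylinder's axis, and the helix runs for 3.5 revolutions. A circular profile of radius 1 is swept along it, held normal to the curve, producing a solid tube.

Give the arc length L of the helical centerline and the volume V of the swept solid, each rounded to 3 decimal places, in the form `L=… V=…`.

L=137.949 V=433.381

2πR = 2π·6 = 37.699112
per-turn = √(37.699112² + 11.5²) = √(1421.2230 + 132.25) = √1553.4730 = 39.414122
L = 3.5 × 39.414122 = 137.949428
V = π·1² × L = 3.141593 × 137.949428 = 433.380909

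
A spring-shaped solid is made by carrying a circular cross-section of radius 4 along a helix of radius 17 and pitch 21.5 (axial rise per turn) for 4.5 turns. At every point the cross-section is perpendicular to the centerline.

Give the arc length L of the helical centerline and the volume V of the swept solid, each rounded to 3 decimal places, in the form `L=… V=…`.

L=490.304 V=24645.373

2πR = 2π·17 = 106.814150
per-turn = √(106.814150² + 21.5²) = √(11409.2627 + 462.25) = √11871.5127 = 108.956472
L = 4.5 × 108.956472 = 490.304122
V = π·4² × L = 50.265482 × 490.304122 = 24645.373237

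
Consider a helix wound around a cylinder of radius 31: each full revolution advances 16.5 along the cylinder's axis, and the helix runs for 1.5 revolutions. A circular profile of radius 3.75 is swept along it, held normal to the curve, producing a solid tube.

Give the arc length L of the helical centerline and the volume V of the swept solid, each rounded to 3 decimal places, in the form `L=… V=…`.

L=293.215 V=12953.822

2πR = 2π·31 = 194.778745
per-turn = √(194.778745² + 16.5²) = √(37938.7593 + 272.25) = √38211.0093 = 195.476365
L = 1.5 × 195.476365 = 293.214548
V = π·3.75² × L = 44.178647 × 293.214548 = 12953.821906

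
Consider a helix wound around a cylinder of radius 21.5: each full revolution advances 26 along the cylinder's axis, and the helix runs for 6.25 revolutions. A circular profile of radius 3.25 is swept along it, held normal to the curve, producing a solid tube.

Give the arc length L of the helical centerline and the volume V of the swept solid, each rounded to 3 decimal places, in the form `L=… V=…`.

2πR = 2π·21.5 = 135.088484
per-turn = √(135.088484² + 26²) = √(18248.8985 + 676) = √18924.8985 = 137.567796
L = 6.25 × 137.567796 = 859.798726
V = π·3.25² × L = 33.183072 × 859.798726 = 28530.763375

L=859.799 V=28530.763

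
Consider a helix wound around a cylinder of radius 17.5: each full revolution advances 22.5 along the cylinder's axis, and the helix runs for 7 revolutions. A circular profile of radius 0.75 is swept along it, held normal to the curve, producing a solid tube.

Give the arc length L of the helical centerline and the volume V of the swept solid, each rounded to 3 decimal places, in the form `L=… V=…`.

2πR = 2π·17.5 = 109.955743
per-turn = √(109.955743² + 22.5²) = √(12090.2654 + 506.25) = √12596.5154 = 112.234199
L = 7 × 112.234199 = 785.639392
V = π·0.75² × L = 1.767146 × 785.639392 = 1388.339405

L=785.639 V=1388.339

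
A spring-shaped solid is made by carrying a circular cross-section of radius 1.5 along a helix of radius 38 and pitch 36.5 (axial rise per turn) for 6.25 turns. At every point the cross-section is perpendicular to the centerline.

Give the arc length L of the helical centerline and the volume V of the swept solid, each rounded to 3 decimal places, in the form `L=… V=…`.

2πR = 2π·38 = 238.761042
per-turn = √(238.761042² + 36.5²) = √(57006.8350 + 1332.25) = √58339.0850 = 241.534853
L = 6.25 × 241.534853 = 1509.592829
V = π·1.5² × L = 7.068583 × 1509.592829 = 10670.682917

L=1509.593 V=10670.683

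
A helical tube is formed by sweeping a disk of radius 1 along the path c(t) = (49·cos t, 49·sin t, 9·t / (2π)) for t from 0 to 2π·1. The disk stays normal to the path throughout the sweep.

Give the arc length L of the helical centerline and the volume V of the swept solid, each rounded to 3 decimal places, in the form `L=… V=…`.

L=308.008 V=967.634

2πR = 2π·49 = 307.876080
per-turn = √(307.876080² + 9²) = √(94787.6807 + 81) = √94868.6807 = 308.007598
L = 1 × 308.007598 = 308.007598
V = π·1² × L = 3.141593 × 308.007598 = 967.634408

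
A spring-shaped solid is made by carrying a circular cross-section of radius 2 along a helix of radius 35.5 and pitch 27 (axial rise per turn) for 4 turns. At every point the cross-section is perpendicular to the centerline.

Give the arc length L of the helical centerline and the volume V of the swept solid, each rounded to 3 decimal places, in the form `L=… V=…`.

L=898.725 V=11293.713

2πR = 2π·35.5 = 223.053078
per-turn = √(223.053078² + 27²) = √(49752.6758 + 729) = √50481.6758 = 224.681276
L = 4 × 224.681276 = 898.725104
V = π·2² × L = 12.566371 × 898.725104 = 11293.712737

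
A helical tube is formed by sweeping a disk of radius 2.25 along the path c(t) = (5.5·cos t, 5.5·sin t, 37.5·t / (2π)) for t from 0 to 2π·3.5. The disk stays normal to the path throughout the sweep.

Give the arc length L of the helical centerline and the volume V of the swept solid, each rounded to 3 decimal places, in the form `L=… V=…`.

2πR = 2π·5.5 = 34.557519
per-turn = √(34.557519² + 37.5²) = √(1194.2221 + 1406.25) = √2600.4721 = 50.994825
L = 3.5 × 50.994825 = 178.481886
V = π·2.25² × L = 15.904313 × 178.481886 = 2838.631745

L=178.482 V=2838.632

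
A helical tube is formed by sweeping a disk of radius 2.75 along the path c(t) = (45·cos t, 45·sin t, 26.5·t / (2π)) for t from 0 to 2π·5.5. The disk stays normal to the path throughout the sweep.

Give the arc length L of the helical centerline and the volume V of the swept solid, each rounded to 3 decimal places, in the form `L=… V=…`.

2πR = 2π·45 = 282.743339
per-turn = √(282.743339² + 26.5²) = √(79943.7956 + 702.25) = √80646.0456 = 283.982474
L = 5.5 × 283.982474 = 1561.903608
V = π·2.75² × L = 23.758294 × 1561.903608 = 37108.165812

L=1561.904 V=37108.166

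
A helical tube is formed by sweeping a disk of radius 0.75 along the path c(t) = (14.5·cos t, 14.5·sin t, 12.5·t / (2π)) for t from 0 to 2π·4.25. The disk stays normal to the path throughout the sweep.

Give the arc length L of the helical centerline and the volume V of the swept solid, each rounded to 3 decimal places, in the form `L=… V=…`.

L=390.829 V=690.651

2πR = 2π·14.5 = 91.106187
per-turn = √(91.106187² + 12.5²) = √(8300.3373 + 156.25) = √8456.5873 = 91.959705
L = 4.25 × 91.959705 = 390.828745
V = π·0.75² × L = 1.767146 × 390.828745 = 690.651402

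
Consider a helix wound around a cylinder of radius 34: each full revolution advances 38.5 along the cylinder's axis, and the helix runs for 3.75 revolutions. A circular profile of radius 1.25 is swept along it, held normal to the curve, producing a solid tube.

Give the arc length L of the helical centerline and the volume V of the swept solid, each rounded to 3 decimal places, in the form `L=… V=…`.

2πR = 2π·34 = 213.628300
per-turn = √(213.628300² + 38.5²) = √(45637.0508 + 1482.25) = √47119.3008 = 217.069806
L = 3.75 × 217.069806 = 814.011773
V = π·1.25² × L = 4.908739 × 814.011773 = 3995.770948

L=814.012 V=3995.771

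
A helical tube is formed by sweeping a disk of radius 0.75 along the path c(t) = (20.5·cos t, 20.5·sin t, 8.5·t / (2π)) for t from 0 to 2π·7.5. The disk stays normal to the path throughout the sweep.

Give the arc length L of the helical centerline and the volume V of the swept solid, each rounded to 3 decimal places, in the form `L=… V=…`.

L=968.141 V=1710.846

2πR = 2π·20.5 = 128.805299
per-turn = √(128.805299² + 8.5²) = √(16590.8050 + 72.25) = √16663.0550 = 129.085456
L = 7.5 × 129.085456 = 968.140921
V = π·0.75² × L = 1.767146 × 968.140921 = 1710.846229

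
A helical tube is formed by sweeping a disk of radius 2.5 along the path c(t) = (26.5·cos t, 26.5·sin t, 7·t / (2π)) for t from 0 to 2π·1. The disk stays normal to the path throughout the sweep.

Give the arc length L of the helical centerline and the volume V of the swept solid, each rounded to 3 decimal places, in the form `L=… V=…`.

2πR = 2π·26.5 = 166.504411
per-turn = √(166.504411² + 7²) = √(27723.7188 + 49) = √27772.7188 = 166.651489
L = 1 × 166.651489 = 166.651489
V = π·2.5² × L = 19.634954 × 166.651489 = 3272.194333

L=166.651 V=3272.194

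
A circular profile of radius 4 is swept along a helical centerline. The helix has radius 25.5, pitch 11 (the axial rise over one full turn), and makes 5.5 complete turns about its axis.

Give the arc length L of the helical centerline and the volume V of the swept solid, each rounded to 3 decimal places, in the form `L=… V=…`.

2πR = 2π·25.5 = 160.221225
per-turn = √(160.221225² + 11²) = √(25670.8410 + 121) = √25791.8410 = 160.598384
L = 5.5 × 160.598384 = 883.291114
V = π·4² × L = 50.265482 × 883.291114 = 44399.053984

L=883.291 V=44399.054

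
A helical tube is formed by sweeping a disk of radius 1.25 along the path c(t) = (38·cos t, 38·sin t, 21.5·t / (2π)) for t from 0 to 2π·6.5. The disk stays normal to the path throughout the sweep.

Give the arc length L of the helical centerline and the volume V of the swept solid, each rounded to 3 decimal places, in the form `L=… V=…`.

L=1558.226 V=7648.925

2πR = 2π·38 = 238.761042
per-turn = √(238.761042² + 21.5²) = √(57006.8350 + 462.25) = √57469.0850 = 239.727105
L = 6.5 × 239.727105 = 1558.226185
V = π·1.25² × L = 4.908739 × 1558.226185 = 7648.924897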